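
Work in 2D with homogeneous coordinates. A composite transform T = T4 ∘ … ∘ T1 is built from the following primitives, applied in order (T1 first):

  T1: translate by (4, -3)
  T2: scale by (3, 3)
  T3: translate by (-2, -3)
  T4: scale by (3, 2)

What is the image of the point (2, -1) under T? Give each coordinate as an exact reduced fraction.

T(p) = (48, -30)

T1 translate by (4, -3): (2, -1) → (6, -4)
T2 scale by (3, 3): (6, -4) → (18, -12)
T3 translate by (-2, -3): (18, -12) → (16, -15)
T4 scale by (3, 2): (16, -15) → (48, -30)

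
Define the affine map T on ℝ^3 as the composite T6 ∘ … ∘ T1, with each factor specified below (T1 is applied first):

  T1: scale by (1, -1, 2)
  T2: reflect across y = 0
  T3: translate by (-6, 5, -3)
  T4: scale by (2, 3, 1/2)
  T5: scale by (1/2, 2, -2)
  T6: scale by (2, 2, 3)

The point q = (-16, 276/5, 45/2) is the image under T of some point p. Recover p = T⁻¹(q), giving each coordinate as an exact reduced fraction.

T1 = [1 0 0 0; 0 -1 0 0; 0 0 2 0; 0 0 0 1]
T2·T1 = [1 0 0 0; 0 1 0 0; 0 0 2 0; 0 0 0 1]
T3·…·T1 = [1 0 0 -6; 0 1 0 5; 0 0 2 -3; 0 0 0 1]
T4·…·T1 = [2 0 0 -12; 0 3 0 15; 0 0 1 -3/2; 0 0 0 1]
T5·…·T1 = [1 0 0 -6; 0 6 0 30; 0 0 -2 3; 0 0 0 1]
T6·…·T1 = [2 0 0 -12; 0 12 0 60; 0 0 -6 9; 0 0 0 1]
det M = -144; M⁻¹ = [1/2 0 0 6; 0 1/12 0 -5; 0 0 -1/6 3/2; 0 0 0 1]
M⁻¹ · (-16, 276/5, 45/2)ᵀ = (-2, -2/5, -9/4)ᵀ

p = (-2, -2/5, -9/4)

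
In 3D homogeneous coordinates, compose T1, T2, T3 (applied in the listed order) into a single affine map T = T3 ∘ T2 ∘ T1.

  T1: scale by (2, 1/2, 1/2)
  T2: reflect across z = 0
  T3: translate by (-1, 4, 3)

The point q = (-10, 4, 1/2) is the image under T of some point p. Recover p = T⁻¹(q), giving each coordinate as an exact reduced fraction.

T1 = [2 0 0 0; 0 1/2 0 0; 0 0 1/2 0; 0 0 0 1]
T2·T1 = [2 0 0 0; 0 1/2 0 0; 0 0 -1/2 0; 0 0 0 1]
T3·…·T1 = [2 0 0 -1; 0 1/2 0 4; 0 0 -1/2 3; 0 0 0 1]
det M = -1/2; M⁻¹ = [1/2 0 0 1/2; 0 2 0 -8; 0 0 -2 6; 0 0 0 1]
M⁻¹ · (-10, 4, 1/2)ᵀ = (-9/2, 0, 5)ᵀ

p = (-9/2, 0, 5)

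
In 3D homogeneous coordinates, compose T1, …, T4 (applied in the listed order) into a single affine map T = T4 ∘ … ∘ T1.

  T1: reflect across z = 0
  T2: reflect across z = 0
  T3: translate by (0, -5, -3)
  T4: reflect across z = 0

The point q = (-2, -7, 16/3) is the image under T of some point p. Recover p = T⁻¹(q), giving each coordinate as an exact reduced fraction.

p = (-2, -2, -7/3)

T1 = [1 0 0 0; 0 1 0 0; 0 0 -1 0; 0 0 0 1]
T2·T1 = [1 0 0 0; 0 1 0 0; 0 0 1 0; 0 0 0 1]
T3·…·T1 = [1 0 0 0; 0 1 0 -5; 0 0 1 -3; 0 0 0 1]
T4·…·T1 = [1 0 0 0; 0 1 0 -5; 0 0 -1 3; 0 0 0 1]
det M = -1; M⁻¹ = [1 0 0 0; 0 1 0 5; 0 0 -1 3; 0 0 0 1]
M⁻¹ · (-2, -7, 16/3)ᵀ = (-2, -2, -7/3)ᵀ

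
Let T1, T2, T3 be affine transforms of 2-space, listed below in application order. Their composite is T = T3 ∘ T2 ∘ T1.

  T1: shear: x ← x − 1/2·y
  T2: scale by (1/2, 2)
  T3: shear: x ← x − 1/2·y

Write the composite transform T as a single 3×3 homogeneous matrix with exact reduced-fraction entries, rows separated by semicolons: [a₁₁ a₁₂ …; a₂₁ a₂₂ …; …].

T = [1/2 -5/4 0; 0 2 0; 0 0 1]

T1 = [1 -1/2 0; 0 1 0; 0 0 1]
T2·T1 = [1/2 -1/4 0; 0 2 0; 0 0 1]
T3·…·T1 = [1/2 -5/4 0; 0 2 0; 0 0 1]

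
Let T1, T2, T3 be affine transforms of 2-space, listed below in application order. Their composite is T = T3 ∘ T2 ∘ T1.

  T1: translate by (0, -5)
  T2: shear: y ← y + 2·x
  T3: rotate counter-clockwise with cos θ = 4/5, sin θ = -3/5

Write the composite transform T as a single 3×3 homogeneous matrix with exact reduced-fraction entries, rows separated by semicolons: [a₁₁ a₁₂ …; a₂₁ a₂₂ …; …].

T1 = [1 0 0; 0 1 -5; 0 0 1]
T2·T1 = [1 0 0; 2 1 -5; 0 0 1]
T3·…·T1 = [2 3/5 -3; 1 4/5 -4; 0 0 1]

T = [2 3/5 -3; 1 4/5 -4; 0 0 1]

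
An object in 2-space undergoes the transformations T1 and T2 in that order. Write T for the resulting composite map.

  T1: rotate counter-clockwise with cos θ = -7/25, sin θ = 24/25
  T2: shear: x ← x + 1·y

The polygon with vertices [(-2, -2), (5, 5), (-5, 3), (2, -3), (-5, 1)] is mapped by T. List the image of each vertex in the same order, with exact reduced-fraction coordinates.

T1 rotate counter-clockwise with cos θ = -7/25, sin θ = 24/25: (-2, -2) → (62/25, -34/25); (5, 5) → (-31/5, 17/5); (-5, 3) → (-37/25, -141/25); (2, -3) → (58/25, 69/25); (-5, 1) → (11/25, -127/25)
T2 shear: x ← x + 1·y: (62/25, -34/25) → (28/25, -34/25); (-31/5, 17/5) → (-14/5, 17/5); (-37/25, -141/25) → (-178/25, -141/25); (58/25, 69/25) → (127/25, 69/25); (11/25, -127/25) → (-116/25, -127/25)

image vertices: (28/25, -34/25), (-14/5, 17/5), (-178/25, -141/25), (127/25, 69/25), (-116/25, -127/25)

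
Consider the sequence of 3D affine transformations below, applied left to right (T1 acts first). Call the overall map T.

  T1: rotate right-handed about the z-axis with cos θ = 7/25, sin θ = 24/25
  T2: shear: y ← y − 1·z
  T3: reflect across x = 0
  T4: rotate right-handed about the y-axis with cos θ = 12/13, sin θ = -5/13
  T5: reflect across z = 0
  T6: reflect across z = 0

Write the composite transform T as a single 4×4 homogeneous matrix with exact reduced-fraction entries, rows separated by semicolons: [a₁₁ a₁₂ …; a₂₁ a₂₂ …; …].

T1 = [7/25 -24/25 0 0; 24/25 7/25 0 0; 0 0 1 0; 0 0 0 1]
T2·T1 = [7/25 -24/25 0 0; 24/25 7/25 -1 0; 0 0 1 0; 0 0 0 1]
T3·…·T1 = [-7/25 24/25 0 0; 24/25 7/25 -1 0; 0 0 1 0; 0 0 0 1]
T4·…·T1 = [-84/325 288/325 -5/13 0; 24/25 7/25 -1 0; -7/65 24/65 12/13 0; 0 0 0 1]
T5·…·T1 = [-84/325 288/325 -5/13 0; 24/25 7/25 -1 0; 7/65 -24/65 -12/13 0; 0 0 0 1]
T6·…·T1 = [-84/325 288/325 -5/13 0; 24/25 7/25 -1 0; -7/65 24/65 12/13 0; 0 0 0 1]

T = [-84/325 288/325 -5/13 0; 24/25 7/25 -1 0; -7/65 24/65 12/13 0; 0 0 0 1]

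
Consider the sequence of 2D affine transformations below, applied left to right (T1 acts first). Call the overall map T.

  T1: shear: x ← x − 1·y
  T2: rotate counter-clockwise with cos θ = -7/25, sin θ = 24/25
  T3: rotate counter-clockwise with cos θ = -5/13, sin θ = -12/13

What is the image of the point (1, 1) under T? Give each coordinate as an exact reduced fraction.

T1 shear: x ← x − 1·y: (1, 1) → (0, 1)
T2 rotate counter-clockwise with cos θ = -7/25, sin θ = 24/25: (0, 1) → (-24/25, -7/25)
T3 rotate counter-clockwise with cos θ = -5/13, sin θ = -12/13: (-24/25, -7/25) → (36/325, 323/325)

T(p) = (36/325, 323/325)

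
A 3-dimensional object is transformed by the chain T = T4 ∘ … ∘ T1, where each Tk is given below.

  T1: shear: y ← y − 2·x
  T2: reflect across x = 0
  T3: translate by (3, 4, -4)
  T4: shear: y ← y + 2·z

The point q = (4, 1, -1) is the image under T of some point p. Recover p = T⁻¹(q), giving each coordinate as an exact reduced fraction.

p = (-1, -3, 3)

T1 = [1 0 0 0; -2 1 0 0; 0 0 1 0; 0 0 0 1]
T2·T1 = [-1 0 0 0; -2 1 0 0; 0 0 1 0; 0 0 0 1]
T3·…·T1 = [-1 0 0 3; -2 1 0 4; 0 0 1 -4; 0 0 0 1]
T4·…·T1 = [-1 0 0 3; -2 1 2 -4; 0 0 1 -4; 0 0 0 1]
det M = -1; M⁻¹ = [-1 0 0 3; -2 1 -2 2; 0 0 1 4; 0 0 0 1]
M⁻¹ · (4, 1, -1)ᵀ = (-1, -3, 3)ᵀ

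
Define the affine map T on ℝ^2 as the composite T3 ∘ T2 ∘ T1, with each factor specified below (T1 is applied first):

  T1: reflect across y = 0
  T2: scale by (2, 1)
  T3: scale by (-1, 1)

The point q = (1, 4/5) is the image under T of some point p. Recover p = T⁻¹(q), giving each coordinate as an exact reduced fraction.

T1 = [1 0 0; 0 -1 0; 0 0 1]
T2·T1 = [2 0 0; 0 -1 0; 0 0 1]
T3·…·T1 = [-2 0 0; 0 -1 0; 0 0 1]
det M = 2; M⁻¹ = [-1/2 0 0; 0 -1 0; 0 0 1]
M⁻¹ · (1, 4/5)ᵀ = (-1/2, -4/5)ᵀ

p = (-1/2, -4/5)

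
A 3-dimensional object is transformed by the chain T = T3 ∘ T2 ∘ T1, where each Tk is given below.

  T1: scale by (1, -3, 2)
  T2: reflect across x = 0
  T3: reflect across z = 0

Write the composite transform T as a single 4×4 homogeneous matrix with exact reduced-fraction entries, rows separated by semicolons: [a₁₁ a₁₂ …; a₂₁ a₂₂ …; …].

T = [-1 0 0 0; 0 -3 0 0; 0 0 -2 0; 0 0 0 1]

T1 = [1 0 0 0; 0 -3 0 0; 0 0 2 0; 0 0 0 1]
T2·T1 = [-1 0 0 0; 0 -3 0 0; 0 0 2 0; 0 0 0 1]
T3·…·T1 = [-1 0 0 0; 0 -3 0 0; 0 0 -2 0; 0 0 0 1]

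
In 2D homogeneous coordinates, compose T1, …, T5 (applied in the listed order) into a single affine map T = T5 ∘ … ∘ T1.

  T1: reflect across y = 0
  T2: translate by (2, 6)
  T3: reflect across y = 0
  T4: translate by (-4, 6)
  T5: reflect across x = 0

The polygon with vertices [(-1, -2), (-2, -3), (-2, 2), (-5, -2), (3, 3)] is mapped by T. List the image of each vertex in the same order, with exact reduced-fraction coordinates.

image vertices: (3, -2), (4, -3), (4, 2), (7, -2), (-1, 3)

T1 reflect across y = 0: (-1, -2) → (-1, 2); (-2, -3) → (-2, 3); (-2, 2) → (-2, -2); (-5, -2) → (-5, 2); (3, 3) → (3, -3)
T2 translate by (2, 6): (-1, 2) → (1, 8); (-2, 3) → (0, 9); (-2, -2) → (0, 4); (-5, 2) → (-3, 8); (3, -3) → (5, 3)
T3 reflect across y = 0: (1, 8) → (1, -8); (0, 9) → (0, -9); (0, 4) → (0, -4); (-3, 8) → (-3, -8); (5, 3) → (5, -3)
T4 translate by (-4, 6): (1, -8) → (-3, -2); (0, -9) → (-4, -3); (0, -4) → (-4, 2); (-3, -8) → (-7, -2); (5, -3) → (1, 3)
T5 reflect across x = 0: (-3, -2) → (3, -2); (-4, -3) → (4, -3); (-4, 2) → (4, 2); (-7, -2) → (7, -2); (1, 3) → (-1, 3)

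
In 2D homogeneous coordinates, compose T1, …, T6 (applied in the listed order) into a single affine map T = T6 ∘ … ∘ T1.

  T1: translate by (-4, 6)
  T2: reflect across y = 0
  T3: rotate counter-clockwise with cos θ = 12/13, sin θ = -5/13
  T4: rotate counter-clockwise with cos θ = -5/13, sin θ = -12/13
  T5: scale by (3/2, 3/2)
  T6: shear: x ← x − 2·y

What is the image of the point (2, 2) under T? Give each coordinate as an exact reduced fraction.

T1 translate by (-4, 6): (2, 2) → (-2, 8)
T2 reflect across y = 0: (-2, 8) → (-2, -8)
T3 rotate counter-clockwise with cos θ = 12/13, sin θ = -5/13: (-2, -8) → (-64/13, -86/13)
T4 rotate counter-clockwise with cos θ = -5/13, sin θ = -12/13: (-64/13, -86/13) → (-712/169, 1198/169)
T5 scale by (3/2, 3/2): (-712/169, 1198/169) → (-1068/169, 1797/169)
T6 shear: x ← x − 2·y: (-1068/169, 1797/169) → (-4662/169, 1797/169)

T(p) = (-4662/169, 1797/169)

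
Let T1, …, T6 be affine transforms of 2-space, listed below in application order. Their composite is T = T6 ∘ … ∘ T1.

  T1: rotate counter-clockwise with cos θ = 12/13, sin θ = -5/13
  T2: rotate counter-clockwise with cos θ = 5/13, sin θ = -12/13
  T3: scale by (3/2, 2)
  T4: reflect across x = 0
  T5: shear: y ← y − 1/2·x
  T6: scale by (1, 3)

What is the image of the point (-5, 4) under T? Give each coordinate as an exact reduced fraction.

T(p) = (-6, 39)

T1 rotate counter-clockwise with cos θ = 12/13, sin θ = -5/13: (-5, 4) → (-40/13, 73/13)
T2 rotate counter-clockwise with cos θ = 5/13, sin θ = -12/13: (-40/13, 73/13) → (4, 5)
T3 scale by (3/2, 2): (4, 5) → (6, 10)
T4 reflect across x = 0: (6, 10) → (-6, 10)
T5 shear: y ← y − 1/2·x: (-6, 10) → (-6, 13)
T6 scale by (1, 3): (-6, 13) → (-6, 39)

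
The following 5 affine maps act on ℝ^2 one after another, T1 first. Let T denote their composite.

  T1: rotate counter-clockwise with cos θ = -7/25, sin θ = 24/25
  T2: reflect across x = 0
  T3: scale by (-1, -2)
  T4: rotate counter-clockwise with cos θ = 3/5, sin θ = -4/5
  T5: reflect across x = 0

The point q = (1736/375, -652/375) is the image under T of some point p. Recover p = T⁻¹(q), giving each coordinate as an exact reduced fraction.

p = (8/3, 2/3)

T1 = [-7/25 -24/25 0; 24/25 -7/25 0; 0 0 1]
T2·T1 = [7/25 24/25 0; 24/25 -7/25 0; 0 0 1]
T3·…·T1 = [-7/25 -24/25 0; -48/25 14/25 0; 0 0 1]
T4·…·T1 = [-213/125 -16/125 0; -116/125 138/125 0; 0 0 1]
T5·…·T1 = [213/125 16/125 0; -116/125 138/125 0; 0 0 1]
det M = 2; M⁻¹ = [69/125 -8/125 0; 58/125 213/250 0; 0 0 1]
M⁻¹ · (1736/375, -652/375)ᵀ = (8/3, 2/3)ᵀ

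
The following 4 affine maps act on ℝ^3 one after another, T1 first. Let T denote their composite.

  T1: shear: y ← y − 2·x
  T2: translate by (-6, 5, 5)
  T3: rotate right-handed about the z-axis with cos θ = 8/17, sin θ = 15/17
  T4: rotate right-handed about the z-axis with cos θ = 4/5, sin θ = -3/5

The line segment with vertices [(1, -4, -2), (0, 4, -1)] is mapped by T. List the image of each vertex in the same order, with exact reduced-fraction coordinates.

image vertices: (-349/85, -257/85, 3), (-786/85, 477/85, 4)

T1 shear: y ← y − 2·x: (1, -4, -2) → (1, -6, -2); (0, 4, -1) → (0, 4, -1)
T2 translate by (-6, 5, 5): (1, -6, -2) → (-5, -1, 3); (0, 4, -1) → (-6, 9, 4)
T3 rotate right-handed about the z-axis with cos θ = 8/17, sin θ = 15/17: (-5, -1, 3) → (-25/17, -83/17, 3); (-6, 9, 4) → (-183/17, -18/17, 4)
T4 rotate right-handed about the z-axis with cos θ = 4/5, sin θ = -3/5: (-25/17, -83/17, 3) → (-349/85, -257/85, 3); (-183/17, -18/17, 4) → (-786/85, 477/85, 4)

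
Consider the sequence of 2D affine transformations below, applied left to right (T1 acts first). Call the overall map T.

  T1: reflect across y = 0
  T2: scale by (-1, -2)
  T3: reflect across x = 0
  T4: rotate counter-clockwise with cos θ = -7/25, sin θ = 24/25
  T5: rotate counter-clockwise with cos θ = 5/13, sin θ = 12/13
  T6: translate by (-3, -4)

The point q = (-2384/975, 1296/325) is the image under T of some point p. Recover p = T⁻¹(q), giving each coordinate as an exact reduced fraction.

p = (1/3, -4)

T1 = [1 0 0; 0 -1 0; 0 0 1]
T2·T1 = [-1 0 0; 0 2 0; 0 0 1]
T3·…·T1 = [1 0 0; 0 2 0; 0 0 1]
T4·…·T1 = [-7/25 -48/25 0; 24/25 -14/25 0; 0 0 1]
T5·…·T1 = [-323/325 -72/325 0; 36/325 -646/325 0; 0 0 1]
T6·…·T1 = [-323/325 -72/325 -3; 36/325 -646/325 -4; 0 0 1]
det M = 2; M⁻¹ = [-323/325 36/325 -33/13; -18/325 -323/650 -28/13; 0 0 1]
M⁻¹ · (-2384/975, 1296/325)ᵀ = (1/3, -4)ᵀ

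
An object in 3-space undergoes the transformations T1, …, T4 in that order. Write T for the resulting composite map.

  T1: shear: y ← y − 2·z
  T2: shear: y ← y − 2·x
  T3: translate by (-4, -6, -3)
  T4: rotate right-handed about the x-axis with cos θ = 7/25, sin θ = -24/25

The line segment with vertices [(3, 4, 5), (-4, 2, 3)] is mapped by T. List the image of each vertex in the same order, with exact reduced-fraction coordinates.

T1 shear: y ← y − 2·z: (3, 4, 5) → (3, -6, 5); (-4, 2, 3) → (-4, -4, 3)
T2 shear: y ← y − 2·x: (3, -6, 5) → (3, -12, 5); (-4, -4, 3) → (-4, 4, 3)
T3 translate by (-4, -6, -3): (3, -12, 5) → (-1, -18, 2); (-4, 4, 3) → (-8, -2, 0)
T4 rotate right-handed about the x-axis with cos θ = 7/25, sin θ = -24/25: (-1, -18, 2) → (-1, -78/25, 446/25); (-8, -2, 0) → (-8, -14/25, 48/25)

image vertices: (-1, -78/25, 446/25), (-8, -14/25, 48/25)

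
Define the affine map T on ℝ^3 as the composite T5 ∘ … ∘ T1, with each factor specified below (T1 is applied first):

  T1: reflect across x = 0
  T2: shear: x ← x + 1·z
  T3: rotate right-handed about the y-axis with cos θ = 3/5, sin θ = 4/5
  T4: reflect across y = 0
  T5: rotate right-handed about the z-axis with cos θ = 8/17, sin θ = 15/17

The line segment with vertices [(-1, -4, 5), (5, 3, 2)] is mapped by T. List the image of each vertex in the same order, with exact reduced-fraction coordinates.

T1 reflect across x = 0: (-1, -4, 5) → (1, -4, 5); (5, 3, 2) → (-5, 3, 2)
T2 shear: x ← x + 1·z: (1, -4, 5) → (6, -4, 5); (-5, 3, 2) → (-3, 3, 2)
T3 rotate right-handed about the y-axis with cos θ = 3/5, sin θ = 4/5: (6, -4, 5) → (38/5, -4, -9/5); (-3, 3, 2) → (-1/5, 3, 18/5)
T4 reflect across y = 0: (38/5, -4, -9/5) → (38/5, 4, -9/5); (-1/5, 3, 18/5) → (-1/5, -3, 18/5)
T5 rotate right-handed about the z-axis with cos θ = 8/17, sin θ = 15/17: (38/5, 4, -9/5) → (4/85, 146/17, -9/5); (-1/5, -3, 18/5) → (217/85, -27/17, 18/5)

image vertices: (4/85, 146/17, -9/5), (217/85, -27/17, 18/5)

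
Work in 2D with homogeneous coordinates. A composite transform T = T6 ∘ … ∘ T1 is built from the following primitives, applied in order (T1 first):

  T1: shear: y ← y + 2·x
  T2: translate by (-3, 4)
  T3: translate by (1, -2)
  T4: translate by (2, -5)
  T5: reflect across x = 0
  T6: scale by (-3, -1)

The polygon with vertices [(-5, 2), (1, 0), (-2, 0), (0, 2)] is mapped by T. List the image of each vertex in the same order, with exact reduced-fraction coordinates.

image vertices: (-15, 11), (3, 1), (-6, 7), (0, 1)

T1 shear: y ← y + 2·x: (-5, 2) → (-5, -8); (1, 0) → (1, 2); (-2, 0) → (-2, -4); (0, 2) → (0, 2)
T2 translate by (-3, 4): (-5, -8) → (-8, -4); (1, 2) → (-2, 6); (-2, -4) → (-5, 0); (0, 2) → (-3, 6)
T3 translate by (1, -2): (-8, -4) → (-7, -6); (-2, 6) → (-1, 4); (-5, 0) → (-4, -2); (-3, 6) → (-2, 4)
T4 translate by (2, -5): (-7, -6) → (-5, -11); (-1, 4) → (1, -1); (-4, -2) → (-2, -7); (-2, 4) → (0, -1)
T5 reflect across x = 0: (-5, -11) → (5, -11); (1, -1) → (-1, -1); (-2, -7) → (2, -7); (0, -1) → (0, -1)
T6 scale by (-3, -1): (5, -11) → (-15, 11); (-1, -1) → (3, 1); (2, -7) → (-6, 7); (0, -1) → (0, 1)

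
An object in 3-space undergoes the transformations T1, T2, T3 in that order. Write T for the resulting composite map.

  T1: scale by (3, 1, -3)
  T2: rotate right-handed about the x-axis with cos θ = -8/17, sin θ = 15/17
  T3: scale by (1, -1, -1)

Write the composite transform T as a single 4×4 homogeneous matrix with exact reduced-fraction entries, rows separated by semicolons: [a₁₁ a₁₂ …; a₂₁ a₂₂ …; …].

T1 = [3 0 0 0; 0 1 0 0; 0 0 -3 0; 0 0 0 1]
T2·T1 = [3 0 0 0; 0 -8/17 45/17 0; 0 15/17 24/17 0; 0 0 0 1]
T3·…·T1 = [3 0 0 0; 0 8/17 -45/17 0; 0 -15/17 -24/17 0; 0 0 0 1]

T = [3 0 0 0; 0 8/17 -45/17 0; 0 -15/17 -24/17 0; 0 0 0 1]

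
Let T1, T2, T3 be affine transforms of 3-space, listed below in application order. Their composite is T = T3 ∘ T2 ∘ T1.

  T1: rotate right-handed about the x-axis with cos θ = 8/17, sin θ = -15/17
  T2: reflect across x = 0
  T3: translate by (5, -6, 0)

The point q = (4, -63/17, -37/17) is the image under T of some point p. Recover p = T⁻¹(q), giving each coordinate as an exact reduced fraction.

p = (1, 3, 1)

T1 = [1 0 0 0; 0 8/17 15/17 0; 0 -15/17 8/17 0; 0 0 0 1]
T2·T1 = [-1 0 0 0; 0 8/17 15/17 0; 0 -15/17 8/17 0; 0 0 0 1]
T3·…·T1 = [-1 0 0 5; 0 8/17 15/17 -6; 0 -15/17 8/17 0; 0 0 0 1]
det M = -1; M⁻¹ = [-1 0 0 5; 0 8/17 -15/17 48/17; 0 15/17 8/17 90/17; 0 0 0 1]
M⁻¹ · (4, -63/17, -37/17)ᵀ = (1, 3, 1)ᵀ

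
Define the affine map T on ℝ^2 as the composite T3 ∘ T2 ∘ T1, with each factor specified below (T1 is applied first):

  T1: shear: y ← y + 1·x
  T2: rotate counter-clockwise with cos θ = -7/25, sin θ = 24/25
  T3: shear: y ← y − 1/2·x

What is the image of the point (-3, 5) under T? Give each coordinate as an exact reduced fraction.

T(p) = (-27/25, -29/10)

T1 shear: y ← y + 1·x: (-3, 5) → (-3, 2)
T2 rotate counter-clockwise with cos θ = -7/25, sin θ = 24/25: (-3, 2) → (-27/25, -86/25)
T3 shear: y ← y − 1/2·x: (-27/25, -86/25) → (-27/25, -29/10)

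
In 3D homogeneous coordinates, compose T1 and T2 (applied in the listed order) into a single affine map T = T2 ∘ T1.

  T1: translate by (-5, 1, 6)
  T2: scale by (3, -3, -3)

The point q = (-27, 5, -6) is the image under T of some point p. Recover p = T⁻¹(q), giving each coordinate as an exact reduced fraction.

p = (-4, -8/3, -4)

T1 = [1 0 0 -5; 0 1 0 1; 0 0 1 6; 0 0 0 1]
T2·T1 = [3 0 0 -15; 0 -3 0 -3; 0 0 -3 -18; 0 0 0 1]
det M = 27; M⁻¹ = [1/3 0 0 5; 0 -1/3 0 -1; 0 0 -1/3 -6; 0 0 0 1]
M⁻¹ · (-27, 5, -6)ᵀ = (-4, -8/3, -4)ᵀ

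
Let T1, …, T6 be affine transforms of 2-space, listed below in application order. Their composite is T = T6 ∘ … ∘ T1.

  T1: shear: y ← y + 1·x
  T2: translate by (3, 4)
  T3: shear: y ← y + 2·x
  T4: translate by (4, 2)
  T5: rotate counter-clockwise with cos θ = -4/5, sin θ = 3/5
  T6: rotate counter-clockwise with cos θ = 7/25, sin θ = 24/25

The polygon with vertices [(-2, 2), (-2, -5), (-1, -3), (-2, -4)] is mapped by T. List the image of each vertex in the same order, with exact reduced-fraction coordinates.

image vertices: (4/5, -47/5), (-17/5, -19/5), (-6/5, -42/5), (-14/5, -23/5)

T1 shear: y ← y + 1·x: (-2, 2) → (-2, 0); (-2, -5) → (-2, -7); (-1, -3) → (-1, -4); (-2, -4) → (-2, -6)
T2 translate by (3, 4): (-2, 0) → (1, 4); (-2, -7) → (1, -3); (-1, -4) → (2, 0); (-2, -6) → (1, -2)
T3 shear: y ← y + 2·x: (1, 4) → (1, 6); (1, -3) → (1, -1); (2, 0) → (2, 4); (1, -2) → (1, 0)
T4 translate by (4, 2): (1, 6) → (5, 8); (1, -1) → (5, 1); (2, 4) → (6, 6); (1, 0) → (5, 2)
T5 rotate counter-clockwise with cos θ = -4/5, sin θ = 3/5: (5, 8) → (-44/5, -17/5); (5, 1) → (-23/5, 11/5); (6, 6) → (-42/5, -6/5); (5, 2) → (-26/5, 7/5)
T6 rotate counter-clockwise with cos θ = 7/25, sin θ = 24/25: (-44/5, -17/5) → (4/5, -47/5); (-23/5, 11/5) → (-17/5, -19/5); (-42/5, -6/5) → (-6/5, -42/5); (-26/5, 7/5) → (-14/5, -23/5)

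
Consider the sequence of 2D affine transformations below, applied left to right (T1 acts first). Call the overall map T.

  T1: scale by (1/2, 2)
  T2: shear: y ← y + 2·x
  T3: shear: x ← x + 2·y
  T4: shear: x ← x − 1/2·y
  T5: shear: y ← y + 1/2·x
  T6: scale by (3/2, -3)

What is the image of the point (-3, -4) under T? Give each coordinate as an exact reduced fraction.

T(p) = (-27, 60)

T1 scale by (1/2, 2): (-3, -4) → (-3/2, -8)
T2 shear: y ← y + 2·x: (-3/2, -8) → (-3/2, -11)
T3 shear: x ← x + 2·y: (-3/2, -11) → (-47/2, -11)
T4 shear: x ← x − 1/2·y: (-47/2, -11) → (-18, -11)
T5 shear: y ← y + 1/2·x: (-18, -11) → (-18, -20)
T6 scale by (3/2, -3): (-18, -20) → (-27, 60)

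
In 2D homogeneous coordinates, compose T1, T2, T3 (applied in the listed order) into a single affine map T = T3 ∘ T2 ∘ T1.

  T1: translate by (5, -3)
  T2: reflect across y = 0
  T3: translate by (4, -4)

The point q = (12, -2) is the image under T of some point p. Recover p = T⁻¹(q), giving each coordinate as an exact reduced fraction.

T1 = [1 0 5; 0 1 -3; 0 0 1]
T2·T1 = [1 0 5; 0 -1 3; 0 0 1]
T3·…·T1 = [1 0 9; 0 -1 -1; 0 0 1]
det M = -1; M⁻¹ = [1 0 -9; 0 -1 -1; 0 0 1]
M⁻¹ · (12, -2)ᵀ = (3, 1)ᵀ

p = (3, 1)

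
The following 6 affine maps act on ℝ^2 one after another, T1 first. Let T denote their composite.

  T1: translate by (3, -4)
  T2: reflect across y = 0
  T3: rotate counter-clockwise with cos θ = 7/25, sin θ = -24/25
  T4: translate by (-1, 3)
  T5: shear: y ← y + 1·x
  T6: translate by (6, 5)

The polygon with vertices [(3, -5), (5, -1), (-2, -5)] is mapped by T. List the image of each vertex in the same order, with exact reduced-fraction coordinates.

image vertices: (383/25, 352/25), (301/25, 194/25), (348/25, 437/25)

T1 translate by (3, -4): (3, -5) → (6, -9); (5, -1) → (8, -5); (-2, -5) → (1, -9)
T2 reflect across y = 0: (6, -9) → (6, 9); (8, -5) → (8, 5); (1, -9) → (1, 9)
T3 rotate counter-clockwise with cos θ = 7/25, sin θ = -24/25: (6, 9) → (258/25, -81/25); (8, 5) → (176/25, -157/25); (1, 9) → (223/25, 39/25)
T4 translate by (-1, 3): (258/25, -81/25) → (233/25, -6/25); (176/25, -157/25) → (151/25, -82/25); (223/25, 39/25) → (198/25, 114/25)
T5 shear: y ← y + 1·x: (233/25, -6/25) → (233/25, 227/25); (151/25, -82/25) → (151/25, 69/25); (198/25, 114/25) → (198/25, 312/25)
T6 translate by (6, 5): (233/25, 227/25) → (383/25, 352/25); (151/25, 69/25) → (301/25, 194/25); (198/25, 312/25) → (348/25, 437/25)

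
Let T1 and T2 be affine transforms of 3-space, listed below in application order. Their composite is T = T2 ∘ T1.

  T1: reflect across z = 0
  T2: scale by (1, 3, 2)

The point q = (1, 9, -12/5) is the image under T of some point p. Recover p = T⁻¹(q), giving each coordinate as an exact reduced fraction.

T1 = [1 0 0 0; 0 1 0 0; 0 0 -1 0; 0 0 0 1]
T2·T1 = [1 0 0 0; 0 3 0 0; 0 0 -2 0; 0 0 0 1]
det M = -6; M⁻¹ = [1 0 0 0; 0 1/3 0 0; 0 0 -1/2 0; 0 0 0 1]
M⁻¹ · (1, 9, -12/5)ᵀ = (1, 3, 6/5)ᵀ

p = (1, 3, 6/5)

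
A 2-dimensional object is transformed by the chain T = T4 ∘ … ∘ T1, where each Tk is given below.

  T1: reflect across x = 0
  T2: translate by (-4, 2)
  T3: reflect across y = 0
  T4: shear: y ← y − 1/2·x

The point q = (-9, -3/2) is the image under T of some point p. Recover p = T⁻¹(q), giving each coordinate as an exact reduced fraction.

T1 = [-1 0 0; 0 1 0; 0 0 1]
T2·T1 = [-1 0 -4; 0 1 2; 0 0 1]
T3·…·T1 = [-1 0 -4; 0 -1 -2; 0 0 1]
T4·…·T1 = [-1 0 -4; 1/2 -1 0; 0 0 1]
det M = 1; M⁻¹ = [-1 0 -4; -1/2 -1 -2; 0 0 1]
M⁻¹ · (-9, -3/2)ᵀ = (5, 4)ᵀ

p = (5, 4)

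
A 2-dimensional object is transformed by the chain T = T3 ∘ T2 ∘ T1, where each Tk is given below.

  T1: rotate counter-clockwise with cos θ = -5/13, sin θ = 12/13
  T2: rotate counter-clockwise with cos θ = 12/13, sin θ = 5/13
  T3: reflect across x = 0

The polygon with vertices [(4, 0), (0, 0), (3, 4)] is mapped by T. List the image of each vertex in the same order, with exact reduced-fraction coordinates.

image vertices: (480/169, 476/169), (0, 0), (836/169, -123/169)

T1 rotate counter-clockwise with cos θ = -5/13, sin θ = 12/13: (4, 0) → (-20/13, 48/13); (0, 0) → (0, 0); (3, 4) → (-63/13, 16/13)
T2 rotate counter-clockwise with cos θ = 12/13, sin θ = 5/13: (-20/13, 48/13) → (-480/169, 476/169); (0, 0) → (0, 0); (-63/13, 16/13) → (-836/169, -123/169)
T3 reflect across x = 0: (-480/169, 476/169) → (480/169, 476/169); (0, 0) → (0, 0); (-836/169, -123/169) → (836/169, -123/169)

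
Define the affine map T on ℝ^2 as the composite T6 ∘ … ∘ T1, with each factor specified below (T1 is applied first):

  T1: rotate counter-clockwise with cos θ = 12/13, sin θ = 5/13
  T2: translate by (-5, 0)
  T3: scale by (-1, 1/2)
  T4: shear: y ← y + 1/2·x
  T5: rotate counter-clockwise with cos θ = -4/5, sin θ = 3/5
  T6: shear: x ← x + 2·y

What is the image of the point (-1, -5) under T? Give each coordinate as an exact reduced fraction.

T1 rotate counter-clockwise with cos θ = 12/13, sin θ = 5/13: (-1, -5) → (1, -5)
T2 translate by (-5, 0): (1, -5) → (-4, -5)
T3 scale by (-1, 1/2): (-4, -5) → (4, -5/2)
T4 shear: y ← y + 1/2·x: (4, -5/2) → (4, -1/2)
T5 rotate counter-clockwise with cos θ = -4/5, sin θ = 3/5: (4, -1/2) → (-29/10, 14/5)
T6 shear: x ← x + 2·y: (-29/10, 14/5) → (27/10, 14/5)

T(p) = (27/10, 14/5)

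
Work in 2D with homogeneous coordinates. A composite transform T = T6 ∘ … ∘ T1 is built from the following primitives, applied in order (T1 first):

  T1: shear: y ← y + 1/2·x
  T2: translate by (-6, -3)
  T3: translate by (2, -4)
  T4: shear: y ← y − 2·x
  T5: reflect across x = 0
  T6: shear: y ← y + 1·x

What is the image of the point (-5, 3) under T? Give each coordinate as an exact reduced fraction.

T1 shear: y ← y + 1/2·x: (-5, 3) → (-5, 1/2)
T2 translate by (-6, -3): (-5, 1/2) → (-11, -5/2)
T3 translate by (2, -4): (-11, -5/2) → (-9, -13/2)
T4 shear: y ← y − 2·x: (-9, -13/2) → (-9, 23/2)
T5 reflect across x = 0: (-9, 23/2) → (9, 23/2)
T6 shear: y ← y + 1·x: (9, 23/2) → (9, 41/2)

T(p) = (9, 41/2)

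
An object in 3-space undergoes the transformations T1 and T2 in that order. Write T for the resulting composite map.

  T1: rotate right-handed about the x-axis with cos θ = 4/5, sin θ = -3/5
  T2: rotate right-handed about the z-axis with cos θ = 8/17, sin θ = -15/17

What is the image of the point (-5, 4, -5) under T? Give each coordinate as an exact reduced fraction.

T1 rotate right-handed about the x-axis with cos θ = 4/5, sin θ = -3/5: (-5, 4, -5) → (-5, 1/5, -32/5)
T2 rotate right-handed about the z-axis with cos θ = 8/17, sin θ = -15/17: (-5, 1/5, -32/5) → (-37/17, 383/85, -32/5)

T(p) = (-37/17, 383/85, -32/5)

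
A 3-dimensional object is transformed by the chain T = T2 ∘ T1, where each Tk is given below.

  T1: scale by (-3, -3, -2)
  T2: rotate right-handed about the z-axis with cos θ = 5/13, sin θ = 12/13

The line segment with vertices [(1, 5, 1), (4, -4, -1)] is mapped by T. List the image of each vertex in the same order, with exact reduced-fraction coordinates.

T1 scale by (-3, -3, -2): (1, 5, 1) → (-3, -15, -2); (4, -4, -1) → (-12, 12, 2)
T2 rotate right-handed about the z-axis with cos θ = 5/13, sin θ = 12/13: (-3, -15, -2) → (165/13, -111/13, -2); (-12, 12, 2) → (-204/13, -84/13, 2)

image vertices: (165/13, -111/13, -2), (-204/13, -84/13, 2)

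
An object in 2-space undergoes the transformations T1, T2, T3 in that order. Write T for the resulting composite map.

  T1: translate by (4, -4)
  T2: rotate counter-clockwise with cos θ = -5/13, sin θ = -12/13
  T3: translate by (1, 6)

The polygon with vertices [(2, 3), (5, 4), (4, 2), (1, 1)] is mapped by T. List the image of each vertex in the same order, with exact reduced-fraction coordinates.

T1 translate by (4, -4): (2, 3) → (6, -1); (5, 4) → (9, 0); (4, 2) → (8, -2); (1, 1) → (5, -3)
T2 rotate counter-clockwise with cos θ = -5/13, sin θ = -12/13: (6, -1) → (-42/13, -67/13); (9, 0) → (-45/13, -108/13); (8, -2) → (-64/13, -86/13); (5, -3) → (-61/13, -45/13)
T3 translate by (1, 6): (-42/13, -67/13) → (-29/13, 11/13); (-45/13, -108/13) → (-32/13, -30/13); (-64/13, -86/13) → (-51/13, -8/13); (-61/13, -45/13) → (-48/13, 33/13)

image vertices: (-29/13, 11/13), (-32/13, -30/13), (-51/13, -8/13), (-48/13, 33/13)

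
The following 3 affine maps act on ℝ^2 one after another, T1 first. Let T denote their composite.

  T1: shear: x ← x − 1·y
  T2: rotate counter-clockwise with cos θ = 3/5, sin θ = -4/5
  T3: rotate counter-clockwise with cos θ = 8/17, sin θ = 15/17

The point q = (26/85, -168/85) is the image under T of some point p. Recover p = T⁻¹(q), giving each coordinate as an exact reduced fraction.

T1 = [1 -1 0; 0 1 0; 0 0 1]
T2·T1 = [3/5 1/5 0; -4/5 7/5 0; 0 0 1]
T3·…·T1 = [84/85 -97/85 0; 13/85 71/85 0; 0 0 1]
det M = 1; M⁻¹ = [71/85 97/85 0; -13/85 84/85 0; 0 0 1]
M⁻¹ · (26/85, -168/85)ᵀ = (-2, -2)ᵀ

p = (-2, -2)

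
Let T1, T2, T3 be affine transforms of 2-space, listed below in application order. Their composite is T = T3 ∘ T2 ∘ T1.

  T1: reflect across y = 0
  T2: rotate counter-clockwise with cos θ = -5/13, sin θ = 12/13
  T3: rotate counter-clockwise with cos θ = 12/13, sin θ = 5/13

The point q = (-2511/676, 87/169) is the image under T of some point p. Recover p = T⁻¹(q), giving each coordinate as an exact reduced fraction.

T1 = [1 0 0; 0 -1 0; 0 0 1]
T2·T1 = [-5/13 12/13 0; 12/13 5/13 0; 0 0 1]
T3·…·T1 = [-120/169 119/169 0; 119/169 120/169 0; 0 0 1]
det M = -1; M⁻¹ = [-120/169 119/169 0; 119/169 120/169 0; 0 0 1]
M⁻¹ · (-2511/676, 87/169)ᵀ = (3, -9/4)ᵀ

p = (3, -9/4)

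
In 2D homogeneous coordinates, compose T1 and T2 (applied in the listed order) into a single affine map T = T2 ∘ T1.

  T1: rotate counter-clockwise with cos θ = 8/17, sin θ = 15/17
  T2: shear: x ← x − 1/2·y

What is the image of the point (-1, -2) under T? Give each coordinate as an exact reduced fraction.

T1 rotate counter-clockwise with cos θ = 8/17, sin θ = 15/17: (-1, -2) → (22/17, -31/17)
T2 shear: x ← x − 1/2·y: (22/17, -31/17) → (75/34, -31/17)

T(p) = (75/34, -31/17)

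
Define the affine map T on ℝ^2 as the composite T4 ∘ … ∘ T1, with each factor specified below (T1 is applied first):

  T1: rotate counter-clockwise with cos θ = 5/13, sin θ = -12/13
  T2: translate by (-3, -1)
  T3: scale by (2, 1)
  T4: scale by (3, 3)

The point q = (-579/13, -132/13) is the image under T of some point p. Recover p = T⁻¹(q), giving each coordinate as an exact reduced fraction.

T1 = [5/13 12/13 0; -12/13 5/13 0; 0 0 1]
T2·T1 = [5/13 12/13 -3; -12/13 5/13 -1; 0 0 1]
T3·…·T1 = [10/13 24/13 -6; -12/13 5/13 -1; 0 0 1]
T4·…·T1 = [30/13 72/13 -18; -36/13 15/13 -3; 0 0 1]
det M = 18; M⁻¹ = [5/78 -4/13 3/13; 2/13 5/39 41/13; 0 0 1]
M⁻¹ · (-579/13, -132/13)ᵀ = (1/2, -5)ᵀ

p = (1/2, -5)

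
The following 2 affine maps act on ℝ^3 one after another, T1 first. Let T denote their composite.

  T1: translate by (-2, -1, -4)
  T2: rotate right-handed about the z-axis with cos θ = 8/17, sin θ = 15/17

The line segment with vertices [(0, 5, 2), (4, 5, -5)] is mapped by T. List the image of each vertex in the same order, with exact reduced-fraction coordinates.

T1 translate by (-2, -1, -4): (0, 5, 2) → (-2, 4, -2); (4, 5, -5) → (2, 4, -9)
T2 rotate right-handed about the z-axis with cos θ = 8/17, sin θ = 15/17: (-2, 4, -2) → (-76/17, 2/17, -2); (2, 4, -9) → (-44/17, 62/17, -9)

image vertices: (-76/17, 2/17, -2), (-44/17, 62/17, -9)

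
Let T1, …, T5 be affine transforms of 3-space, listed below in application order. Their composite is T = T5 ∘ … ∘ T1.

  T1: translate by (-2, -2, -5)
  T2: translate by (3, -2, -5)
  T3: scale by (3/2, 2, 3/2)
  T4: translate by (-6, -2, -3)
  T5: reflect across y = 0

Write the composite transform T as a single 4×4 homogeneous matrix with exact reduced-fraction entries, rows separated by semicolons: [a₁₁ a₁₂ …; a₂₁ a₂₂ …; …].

T = [3/2 0 0 -9/2; 0 -2 0 10; 0 0 3/2 -18; 0 0 0 1]

T1 = [1 0 0 -2; 0 1 0 -2; 0 0 1 -5; 0 0 0 1]
T2·T1 = [1 0 0 1; 0 1 0 -4; 0 0 1 -10; 0 0 0 1]
T3·…·T1 = [3/2 0 0 3/2; 0 2 0 -8; 0 0 3/2 -15; 0 0 0 1]
T4·…·T1 = [3/2 0 0 -9/2; 0 2 0 -10; 0 0 3/2 -18; 0 0 0 1]
T5·…·T1 = [3/2 0 0 -9/2; 0 -2 0 10; 0 0 3/2 -18; 0 0 0 1]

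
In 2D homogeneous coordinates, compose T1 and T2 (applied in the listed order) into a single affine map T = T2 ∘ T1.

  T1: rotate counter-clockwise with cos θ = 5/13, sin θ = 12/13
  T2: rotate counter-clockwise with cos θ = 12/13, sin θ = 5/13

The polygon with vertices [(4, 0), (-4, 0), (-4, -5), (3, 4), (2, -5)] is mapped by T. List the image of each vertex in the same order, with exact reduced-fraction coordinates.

T1 rotate counter-clockwise with cos θ = 5/13, sin θ = 12/13: (4, 0) → (20/13, 48/13); (-4, 0) → (-20/13, -48/13); (-4, -5) → (40/13, -73/13); (3, 4) → (-33/13, 56/13); (2, -5) → (70/13, -1/13)
T2 rotate counter-clockwise with cos θ = 12/13, sin θ = 5/13: (20/13, 48/13) → (0, 4); (-20/13, -48/13) → (0, -4); (40/13, -73/13) → (5, -4); (-33/13, 56/13) → (-4, 3); (70/13, -1/13) → (5, 2)

image vertices: (0, 4), (0, -4), (5, -4), (-4, 3), (5, 2)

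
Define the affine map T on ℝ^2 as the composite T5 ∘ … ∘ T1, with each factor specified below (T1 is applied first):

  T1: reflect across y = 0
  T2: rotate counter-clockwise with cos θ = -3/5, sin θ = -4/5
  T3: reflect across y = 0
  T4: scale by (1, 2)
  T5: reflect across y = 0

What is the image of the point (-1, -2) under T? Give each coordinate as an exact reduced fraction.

T1 reflect across y = 0: (-1, -2) → (-1, 2)
T2 rotate counter-clockwise with cos θ = -3/5, sin θ = -4/5: (-1, 2) → (11/5, -2/5)
T3 reflect across y = 0: (11/5, -2/5) → (11/5, 2/5)
T4 scale by (1, 2): (11/5, 2/5) → (11/5, 4/5)
T5 reflect across y = 0: (11/5, 4/5) → (11/5, -4/5)

T(p) = (11/5, -4/5)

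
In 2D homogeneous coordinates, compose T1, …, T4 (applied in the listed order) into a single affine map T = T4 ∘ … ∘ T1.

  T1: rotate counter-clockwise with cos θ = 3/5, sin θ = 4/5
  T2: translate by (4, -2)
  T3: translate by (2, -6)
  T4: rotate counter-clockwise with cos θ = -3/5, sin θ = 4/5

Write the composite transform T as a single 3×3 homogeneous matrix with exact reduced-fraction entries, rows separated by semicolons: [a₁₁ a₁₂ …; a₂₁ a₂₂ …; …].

T1 = [3/5 -4/5 0; 4/5 3/5 0; 0 0 1]
T2·T1 = [3/5 -4/5 4; 4/5 3/5 -2; 0 0 1]
T3·…·T1 = [3/5 -4/5 6; 4/5 3/5 -8; 0 0 1]
T4·…·T1 = [-1 0 14/5; 0 -1 48/5; 0 0 1]

T = [-1 0 14/5; 0 -1 48/5; 0 0 1]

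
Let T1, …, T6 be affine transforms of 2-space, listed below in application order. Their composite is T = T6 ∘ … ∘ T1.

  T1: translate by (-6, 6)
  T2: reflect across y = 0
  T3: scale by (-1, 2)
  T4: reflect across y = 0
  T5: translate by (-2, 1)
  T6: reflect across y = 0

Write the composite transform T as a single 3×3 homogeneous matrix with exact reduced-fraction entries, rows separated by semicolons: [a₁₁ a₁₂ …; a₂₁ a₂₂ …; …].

T1 = [1 0 -6; 0 1 6; 0 0 1]
T2·T1 = [1 0 -6; 0 -1 -6; 0 0 1]
T3·…·T1 = [-1 0 6; 0 -2 -12; 0 0 1]
T4·…·T1 = [-1 0 6; 0 2 12; 0 0 1]
T5·…·T1 = [-1 0 4; 0 2 13; 0 0 1]
T6·…·T1 = [-1 0 4; 0 -2 -13; 0 0 1]

T = [-1 0 4; 0 -2 -13; 0 0 1]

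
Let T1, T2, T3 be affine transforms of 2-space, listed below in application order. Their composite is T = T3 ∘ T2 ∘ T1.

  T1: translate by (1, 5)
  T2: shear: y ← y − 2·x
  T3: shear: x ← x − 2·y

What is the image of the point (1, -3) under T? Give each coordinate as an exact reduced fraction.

T(p) = (6, -2)

T1 translate by (1, 5): (1, -3) → (2, 2)
T2 shear: y ← y − 2·x: (2, 2) → (2, -2)
T3 shear: x ← x − 2·y: (2, -2) → (6, -2)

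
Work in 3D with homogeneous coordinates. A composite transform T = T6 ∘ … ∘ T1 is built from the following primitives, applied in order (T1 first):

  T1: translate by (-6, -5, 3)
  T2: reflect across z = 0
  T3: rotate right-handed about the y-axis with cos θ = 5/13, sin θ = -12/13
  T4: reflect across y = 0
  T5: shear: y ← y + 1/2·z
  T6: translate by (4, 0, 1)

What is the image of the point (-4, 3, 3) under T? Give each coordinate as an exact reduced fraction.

T1 translate by (-6, -5, 3): (-4, 3, 3) → (-10, -2, 6)
T2 reflect across z = 0: (-10, -2, 6) → (-10, -2, -6)
T3 rotate right-handed about the y-axis with cos θ = 5/13, sin θ = -12/13: (-10, -2, -6) → (22/13, -2, -150/13)
T4 reflect across y = 0: (22/13, -2, -150/13) → (22/13, 2, -150/13)
T5 shear: y ← y + 1/2·z: (22/13, 2, -150/13) → (22/13, -49/13, -150/13)
T6 translate by (4, 0, 1): (22/13, -49/13, -150/13) → (74/13, -49/13, -137/13)

T(p) = (74/13, -49/13, -137/13)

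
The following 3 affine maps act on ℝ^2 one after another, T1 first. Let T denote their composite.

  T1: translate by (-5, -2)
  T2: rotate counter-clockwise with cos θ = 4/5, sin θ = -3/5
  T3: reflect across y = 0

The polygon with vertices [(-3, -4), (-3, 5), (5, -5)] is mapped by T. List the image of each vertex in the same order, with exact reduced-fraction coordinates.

T1 translate by (-5, -2): (-3, -4) → (-8, -6); (-3, 5) → (-8, 3); (5, -5) → (0, -7)
T2 rotate counter-clockwise with cos θ = 4/5, sin θ = -3/5: (-8, -6) → (-10, 0); (-8, 3) → (-23/5, 36/5); (0, -7) → (-21/5, -28/5)
T3 reflect across y = 0: (-10, 0) → (-10, 0); (-23/5, 36/5) → (-23/5, -36/5); (-21/5, -28/5) → (-21/5, 28/5)

image vertices: (-10, 0), (-23/5, -36/5), (-21/5, 28/5)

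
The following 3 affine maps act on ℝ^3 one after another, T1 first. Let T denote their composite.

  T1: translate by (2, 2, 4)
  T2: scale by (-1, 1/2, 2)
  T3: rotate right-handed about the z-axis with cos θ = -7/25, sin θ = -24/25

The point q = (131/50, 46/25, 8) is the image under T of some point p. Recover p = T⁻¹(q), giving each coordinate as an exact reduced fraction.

T1 = [1 0 0 2; 0 1 0 2; 0 0 1 4; 0 0 0 1]
T2·T1 = [-1 0 0 -2; 0 1/2 0 1; 0 0 2 8; 0 0 0 1]
T3·…·T1 = [7/25 12/25 0 38/25; 24/25 -7/50 0 41/25; 0 0 2 8; 0 0 0 1]
det M = -1; M⁻¹ = [7/25 24/25 0 -2; 48/25 -14/25 0 -2; 0 0 1/2 -4; 0 0 0 1]
M⁻¹ · (131/50, 46/25, 8)ᵀ = (1/2, 2, 0)ᵀ

p = (1/2, 2, 0)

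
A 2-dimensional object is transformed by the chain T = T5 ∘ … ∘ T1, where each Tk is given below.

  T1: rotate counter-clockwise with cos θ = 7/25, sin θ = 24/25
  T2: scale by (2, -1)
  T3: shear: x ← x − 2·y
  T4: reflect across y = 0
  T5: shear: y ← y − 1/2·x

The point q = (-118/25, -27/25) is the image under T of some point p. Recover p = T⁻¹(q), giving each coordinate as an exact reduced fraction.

p = (-3, -2)

T1 = [7/25 -24/25 0; 24/25 7/25 0; 0 0 1]
T2·T1 = [14/25 -48/25 0; -24/25 -7/25 0; 0 0 1]
T3·…·T1 = [62/25 -34/25 0; -24/25 -7/25 0; 0 0 1]
T4·…·T1 = [62/25 -34/25 0; 24/25 7/25 0; 0 0 1]
T5·…·T1 = [62/25 -34/25 0; -7/25 24/25 0; 0 0 1]
det M = 2; M⁻¹ = [12/25 17/25 0; 7/50 31/25 0; 0 0 1]
M⁻¹ · (-118/25, -27/25)ᵀ = (-3, -2)ᵀ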